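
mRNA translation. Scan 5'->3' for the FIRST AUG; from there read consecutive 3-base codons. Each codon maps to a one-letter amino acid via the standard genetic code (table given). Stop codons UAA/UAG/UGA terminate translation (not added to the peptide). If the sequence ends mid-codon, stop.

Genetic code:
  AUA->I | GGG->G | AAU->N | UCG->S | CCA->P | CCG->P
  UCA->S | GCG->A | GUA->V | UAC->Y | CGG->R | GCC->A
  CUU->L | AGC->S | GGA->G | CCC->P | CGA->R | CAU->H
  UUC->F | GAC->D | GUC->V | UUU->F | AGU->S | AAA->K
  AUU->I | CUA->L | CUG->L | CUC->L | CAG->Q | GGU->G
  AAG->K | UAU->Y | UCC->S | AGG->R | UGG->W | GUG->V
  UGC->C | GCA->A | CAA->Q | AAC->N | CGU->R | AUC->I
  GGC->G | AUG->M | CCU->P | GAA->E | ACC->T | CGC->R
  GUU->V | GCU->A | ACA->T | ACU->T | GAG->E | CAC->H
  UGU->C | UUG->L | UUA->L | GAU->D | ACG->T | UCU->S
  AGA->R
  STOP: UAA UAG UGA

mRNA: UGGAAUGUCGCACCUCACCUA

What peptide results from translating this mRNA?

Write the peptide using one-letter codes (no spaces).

Answer: MSHLT

Derivation:
start AUG at pos 4
pos 4: AUG -> M; peptide=M
pos 7: UCG -> S; peptide=MS
pos 10: CAC -> H; peptide=MSH
pos 13: CUC -> L; peptide=MSHL
pos 16: ACC -> T; peptide=MSHLT
pos 19: only 2 nt remain (<3), stop (end of mRNA)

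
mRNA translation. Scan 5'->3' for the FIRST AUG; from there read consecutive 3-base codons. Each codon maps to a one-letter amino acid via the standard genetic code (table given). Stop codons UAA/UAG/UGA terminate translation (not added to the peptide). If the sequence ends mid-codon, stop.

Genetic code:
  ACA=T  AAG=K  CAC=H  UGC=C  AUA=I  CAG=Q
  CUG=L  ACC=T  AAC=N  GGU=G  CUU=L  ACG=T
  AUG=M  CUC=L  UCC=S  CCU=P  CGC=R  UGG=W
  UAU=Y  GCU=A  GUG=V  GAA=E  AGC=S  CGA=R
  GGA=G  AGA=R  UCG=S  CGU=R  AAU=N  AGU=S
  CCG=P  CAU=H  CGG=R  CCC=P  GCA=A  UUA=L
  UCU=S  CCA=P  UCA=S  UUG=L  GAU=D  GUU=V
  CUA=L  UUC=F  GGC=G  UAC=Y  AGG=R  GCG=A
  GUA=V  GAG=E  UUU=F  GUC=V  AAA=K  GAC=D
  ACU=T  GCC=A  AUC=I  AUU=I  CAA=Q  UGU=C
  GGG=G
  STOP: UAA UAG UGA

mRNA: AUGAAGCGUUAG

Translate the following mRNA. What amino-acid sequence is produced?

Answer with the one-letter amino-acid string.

start AUG at pos 0
pos 0: AUG -> M; peptide=M
pos 3: AAG -> K; peptide=MK
pos 6: CGU -> R; peptide=MKR
pos 9: UAG -> STOP

Answer: MKR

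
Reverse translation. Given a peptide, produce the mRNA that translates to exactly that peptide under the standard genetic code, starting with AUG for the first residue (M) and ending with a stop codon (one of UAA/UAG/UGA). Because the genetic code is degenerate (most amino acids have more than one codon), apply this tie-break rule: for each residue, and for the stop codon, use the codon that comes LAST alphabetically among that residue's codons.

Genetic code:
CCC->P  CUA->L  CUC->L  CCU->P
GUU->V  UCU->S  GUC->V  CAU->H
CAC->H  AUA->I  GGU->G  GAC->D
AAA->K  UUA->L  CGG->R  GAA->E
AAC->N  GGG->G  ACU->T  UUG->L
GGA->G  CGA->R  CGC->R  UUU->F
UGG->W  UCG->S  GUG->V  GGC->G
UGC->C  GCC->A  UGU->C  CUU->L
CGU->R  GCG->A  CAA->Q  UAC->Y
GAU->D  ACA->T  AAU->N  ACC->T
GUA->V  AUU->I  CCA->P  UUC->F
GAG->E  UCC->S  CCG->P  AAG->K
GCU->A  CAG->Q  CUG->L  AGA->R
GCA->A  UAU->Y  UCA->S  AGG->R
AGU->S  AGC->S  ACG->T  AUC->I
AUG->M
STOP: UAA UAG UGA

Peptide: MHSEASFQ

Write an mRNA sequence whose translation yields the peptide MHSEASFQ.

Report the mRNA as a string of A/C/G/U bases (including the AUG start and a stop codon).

Answer: mRNA: AUGCAUUCUGAGGCUUCUUUUCAGUGA

Derivation:
residue 1: M -> AUG (start codon)
residue 2: H codons sorted = CAC,CAU -> pick last = CAU
residue 3: S codons sorted = AGC,AGU,UCA,UCC,UCG,UCU -> pick last = UCU
residue 4: E codons sorted = GAA,GAG -> pick last = GAG
residue 5: A codons sorted = GCA,GCC,GCG,GCU -> pick last = GCU
residue 6: S codons sorted = AGC,AGU,UCA,UCC,UCG,UCU -> pick last = UCU
residue 7: F codons sorted = UUC,UUU -> pick last = UUU
residue 8: Q codons sorted = CAA,CAG -> pick last = CAG
terminator: stop codons sorted = UAA,UAG,UGA -> pick last = UGA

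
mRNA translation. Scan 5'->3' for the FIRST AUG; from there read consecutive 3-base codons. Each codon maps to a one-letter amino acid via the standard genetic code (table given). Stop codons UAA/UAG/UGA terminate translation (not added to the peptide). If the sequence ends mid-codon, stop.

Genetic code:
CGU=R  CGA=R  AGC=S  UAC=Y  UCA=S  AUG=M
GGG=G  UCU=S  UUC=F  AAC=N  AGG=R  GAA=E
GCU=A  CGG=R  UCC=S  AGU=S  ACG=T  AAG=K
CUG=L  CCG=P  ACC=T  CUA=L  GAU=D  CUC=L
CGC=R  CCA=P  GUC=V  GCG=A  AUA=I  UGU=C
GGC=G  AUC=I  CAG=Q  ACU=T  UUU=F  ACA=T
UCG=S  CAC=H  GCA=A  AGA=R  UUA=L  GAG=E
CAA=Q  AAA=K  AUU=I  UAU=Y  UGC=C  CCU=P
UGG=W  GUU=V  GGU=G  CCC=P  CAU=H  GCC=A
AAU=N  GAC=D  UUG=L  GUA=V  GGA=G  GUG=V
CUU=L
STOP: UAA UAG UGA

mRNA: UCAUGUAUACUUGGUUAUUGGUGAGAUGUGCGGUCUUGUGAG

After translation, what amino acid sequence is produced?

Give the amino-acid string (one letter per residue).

start AUG at pos 2
pos 2: AUG -> M; peptide=M
pos 5: UAU -> Y; peptide=MY
pos 8: ACU -> T; peptide=MYT
pos 11: UGG -> W; peptide=MYTW
pos 14: UUA -> L; peptide=MYTWL
pos 17: UUG -> L; peptide=MYTWLL
pos 20: GUG -> V; peptide=MYTWLLV
pos 23: AGA -> R; peptide=MYTWLLVR
pos 26: UGU -> C; peptide=MYTWLLVRC
pos 29: GCG -> A; peptide=MYTWLLVRCA
pos 32: GUC -> V; peptide=MYTWLLVRCAV
pos 35: UUG -> L; peptide=MYTWLLVRCAVL
pos 38: UGA -> STOP

Answer: MYTWLLVRCAVL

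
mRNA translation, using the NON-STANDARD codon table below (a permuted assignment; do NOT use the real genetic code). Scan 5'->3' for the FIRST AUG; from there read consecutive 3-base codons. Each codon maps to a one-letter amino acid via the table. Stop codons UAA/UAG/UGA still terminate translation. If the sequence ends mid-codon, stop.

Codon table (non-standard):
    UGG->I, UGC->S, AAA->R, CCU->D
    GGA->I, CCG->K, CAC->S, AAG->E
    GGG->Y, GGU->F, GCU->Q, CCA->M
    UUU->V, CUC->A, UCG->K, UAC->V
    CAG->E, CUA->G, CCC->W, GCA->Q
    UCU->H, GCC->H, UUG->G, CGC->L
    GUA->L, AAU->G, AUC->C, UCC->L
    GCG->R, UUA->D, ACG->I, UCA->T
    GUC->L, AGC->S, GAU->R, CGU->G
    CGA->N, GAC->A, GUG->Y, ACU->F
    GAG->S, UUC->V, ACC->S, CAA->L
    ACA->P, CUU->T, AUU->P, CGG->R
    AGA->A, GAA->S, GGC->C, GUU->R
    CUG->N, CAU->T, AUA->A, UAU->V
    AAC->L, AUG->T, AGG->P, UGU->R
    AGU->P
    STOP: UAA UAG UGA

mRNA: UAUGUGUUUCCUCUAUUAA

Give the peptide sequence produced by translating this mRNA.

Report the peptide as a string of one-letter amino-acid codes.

start AUG at pos 1
pos 1: AUG -> T; peptide=T
pos 4: UGU -> R; peptide=TR
pos 7: UUC -> V; peptide=TRV
pos 10: CUC -> A; peptide=TRVA
pos 13: UAU -> V; peptide=TRVAV
pos 16: UAA -> STOP

Answer: TRVAV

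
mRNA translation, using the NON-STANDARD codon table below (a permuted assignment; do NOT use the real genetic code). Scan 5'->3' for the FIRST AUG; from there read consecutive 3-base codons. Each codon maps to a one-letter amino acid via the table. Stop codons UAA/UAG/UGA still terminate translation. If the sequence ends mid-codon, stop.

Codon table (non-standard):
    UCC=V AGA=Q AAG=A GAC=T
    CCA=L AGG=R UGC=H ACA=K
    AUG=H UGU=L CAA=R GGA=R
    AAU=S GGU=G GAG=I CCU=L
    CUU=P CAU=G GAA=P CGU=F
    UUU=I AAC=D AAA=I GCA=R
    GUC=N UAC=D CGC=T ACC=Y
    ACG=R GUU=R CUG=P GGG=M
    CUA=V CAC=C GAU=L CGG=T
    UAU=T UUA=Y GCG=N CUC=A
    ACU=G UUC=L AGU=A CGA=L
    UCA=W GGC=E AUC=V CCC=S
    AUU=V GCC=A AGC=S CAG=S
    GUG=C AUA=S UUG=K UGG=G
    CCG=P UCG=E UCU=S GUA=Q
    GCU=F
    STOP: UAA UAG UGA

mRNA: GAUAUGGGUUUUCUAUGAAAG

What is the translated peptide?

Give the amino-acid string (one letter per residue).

Answer: HGIV

Derivation:
start AUG at pos 3
pos 3: AUG -> H; peptide=H
pos 6: GGU -> G; peptide=HG
pos 9: UUU -> I; peptide=HGI
pos 12: CUA -> V; peptide=HGIV
pos 15: UGA -> STOP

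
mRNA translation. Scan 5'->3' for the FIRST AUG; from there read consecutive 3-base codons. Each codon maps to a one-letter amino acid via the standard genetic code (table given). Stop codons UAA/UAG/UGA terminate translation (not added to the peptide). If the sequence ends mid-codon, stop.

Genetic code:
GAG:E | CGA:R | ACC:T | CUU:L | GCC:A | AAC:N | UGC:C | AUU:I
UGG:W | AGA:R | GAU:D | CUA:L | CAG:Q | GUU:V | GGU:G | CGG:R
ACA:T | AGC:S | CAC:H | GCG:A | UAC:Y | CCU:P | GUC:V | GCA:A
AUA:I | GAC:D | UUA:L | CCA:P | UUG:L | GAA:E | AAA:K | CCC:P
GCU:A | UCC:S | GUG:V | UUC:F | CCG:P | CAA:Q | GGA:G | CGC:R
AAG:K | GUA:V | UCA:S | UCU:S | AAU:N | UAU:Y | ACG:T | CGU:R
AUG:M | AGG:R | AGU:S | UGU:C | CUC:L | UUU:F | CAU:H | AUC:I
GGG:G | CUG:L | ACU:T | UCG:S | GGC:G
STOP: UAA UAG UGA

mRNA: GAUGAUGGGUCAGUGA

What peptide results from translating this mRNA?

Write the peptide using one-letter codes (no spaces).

Answer: MMGQ

Derivation:
start AUG at pos 1
pos 1: AUG -> M; peptide=M
pos 4: AUG -> M; peptide=MM
pos 7: GGU -> G; peptide=MMG
pos 10: CAG -> Q; peptide=MMGQ
pos 13: UGA -> STOP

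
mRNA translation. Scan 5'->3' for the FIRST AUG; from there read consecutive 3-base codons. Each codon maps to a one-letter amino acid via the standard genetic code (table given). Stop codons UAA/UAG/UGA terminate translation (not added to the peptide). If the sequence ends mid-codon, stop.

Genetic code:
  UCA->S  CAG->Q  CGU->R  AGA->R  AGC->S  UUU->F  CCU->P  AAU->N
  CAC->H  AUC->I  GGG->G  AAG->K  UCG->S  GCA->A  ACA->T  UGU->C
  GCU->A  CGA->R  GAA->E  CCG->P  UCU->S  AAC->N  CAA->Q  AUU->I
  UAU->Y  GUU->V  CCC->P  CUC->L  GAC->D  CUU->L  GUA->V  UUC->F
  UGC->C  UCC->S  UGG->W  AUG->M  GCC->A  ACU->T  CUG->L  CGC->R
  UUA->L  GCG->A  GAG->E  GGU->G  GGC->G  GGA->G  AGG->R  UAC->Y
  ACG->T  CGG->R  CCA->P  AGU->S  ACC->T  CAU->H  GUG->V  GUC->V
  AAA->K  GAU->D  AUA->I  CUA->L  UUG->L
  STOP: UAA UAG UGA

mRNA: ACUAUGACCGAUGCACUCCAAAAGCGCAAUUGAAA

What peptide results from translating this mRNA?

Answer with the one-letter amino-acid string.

start AUG at pos 3
pos 3: AUG -> M; peptide=M
pos 6: ACC -> T; peptide=MT
pos 9: GAU -> D; peptide=MTD
pos 12: GCA -> A; peptide=MTDA
pos 15: CUC -> L; peptide=MTDAL
pos 18: CAA -> Q; peptide=MTDALQ
pos 21: AAG -> K; peptide=MTDALQK
pos 24: CGC -> R; peptide=MTDALQKR
pos 27: AAU -> N; peptide=MTDALQKRN
pos 30: UGA -> STOP

Answer: MTDALQKRN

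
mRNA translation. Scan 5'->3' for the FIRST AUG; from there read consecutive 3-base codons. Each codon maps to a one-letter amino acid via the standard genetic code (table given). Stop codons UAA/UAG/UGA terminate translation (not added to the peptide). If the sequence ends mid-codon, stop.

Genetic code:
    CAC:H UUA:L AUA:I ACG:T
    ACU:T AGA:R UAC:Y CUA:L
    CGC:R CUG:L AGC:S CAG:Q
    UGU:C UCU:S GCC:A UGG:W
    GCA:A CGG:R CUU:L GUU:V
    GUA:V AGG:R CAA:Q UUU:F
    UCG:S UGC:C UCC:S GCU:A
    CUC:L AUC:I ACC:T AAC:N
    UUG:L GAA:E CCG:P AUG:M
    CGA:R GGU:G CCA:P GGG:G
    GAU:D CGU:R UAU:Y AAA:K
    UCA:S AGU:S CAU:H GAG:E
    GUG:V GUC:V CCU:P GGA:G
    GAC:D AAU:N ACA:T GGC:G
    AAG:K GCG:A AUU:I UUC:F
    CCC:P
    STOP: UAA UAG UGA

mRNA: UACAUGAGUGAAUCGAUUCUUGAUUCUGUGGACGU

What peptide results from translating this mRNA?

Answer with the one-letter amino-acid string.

Answer: MSESILDSVD

Derivation:
start AUG at pos 3
pos 3: AUG -> M; peptide=M
pos 6: AGU -> S; peptide=MS
pos 9: GAA -> E; peptide=MSE
pos 12: UCG -> S; peptide=MSES
pos 15: AUU -> I; peptide=MSESI
pos 18: CUU -> L; peptide=MSESIL
pos 21: GAU -> D; peptide=MSESILD
pos 24: UCU -> S; peptide=MSESILDS
pos 27: GUG -> V; peptide=MSESILDSV
pos 30: GAC -> D; peptide=MSESILDSVD
pos 33: only 2 nt remain (<3), stop (end of mRNA)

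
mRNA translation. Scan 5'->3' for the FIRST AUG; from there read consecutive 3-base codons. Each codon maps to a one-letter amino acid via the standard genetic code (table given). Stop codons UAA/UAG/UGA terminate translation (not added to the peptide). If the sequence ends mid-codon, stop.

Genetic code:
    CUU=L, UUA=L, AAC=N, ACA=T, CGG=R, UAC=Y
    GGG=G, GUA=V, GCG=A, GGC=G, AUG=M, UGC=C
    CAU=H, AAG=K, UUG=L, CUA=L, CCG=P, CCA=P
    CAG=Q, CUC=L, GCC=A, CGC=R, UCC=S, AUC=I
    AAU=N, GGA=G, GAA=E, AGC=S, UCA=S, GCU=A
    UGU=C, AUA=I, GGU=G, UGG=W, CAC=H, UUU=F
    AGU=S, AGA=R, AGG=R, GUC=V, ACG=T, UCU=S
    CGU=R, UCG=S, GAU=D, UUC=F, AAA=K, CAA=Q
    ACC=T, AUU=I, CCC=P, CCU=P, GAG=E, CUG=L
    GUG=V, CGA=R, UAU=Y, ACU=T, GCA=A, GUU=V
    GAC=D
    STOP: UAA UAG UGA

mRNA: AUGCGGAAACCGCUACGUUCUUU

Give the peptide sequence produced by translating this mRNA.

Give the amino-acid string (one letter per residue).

start AUG at pos 0
pos 0: AUG -> M; peptide=M
pos 3: CGG -> R; peptide=MR
pos 6: AAA -> K; peptide=MRK
pos 9: CCG -> P; peptide=MRKP
pos 12: CUA -> L; peptide=MRKPL
pos 15: CGU -> R; peptide=MRKPLR
pos 18: UCU -> S; peptide=MRKPLRS
pos 21: only 2 nt remain (<3), stop (end of mRNA)

Answer: MRKPLRS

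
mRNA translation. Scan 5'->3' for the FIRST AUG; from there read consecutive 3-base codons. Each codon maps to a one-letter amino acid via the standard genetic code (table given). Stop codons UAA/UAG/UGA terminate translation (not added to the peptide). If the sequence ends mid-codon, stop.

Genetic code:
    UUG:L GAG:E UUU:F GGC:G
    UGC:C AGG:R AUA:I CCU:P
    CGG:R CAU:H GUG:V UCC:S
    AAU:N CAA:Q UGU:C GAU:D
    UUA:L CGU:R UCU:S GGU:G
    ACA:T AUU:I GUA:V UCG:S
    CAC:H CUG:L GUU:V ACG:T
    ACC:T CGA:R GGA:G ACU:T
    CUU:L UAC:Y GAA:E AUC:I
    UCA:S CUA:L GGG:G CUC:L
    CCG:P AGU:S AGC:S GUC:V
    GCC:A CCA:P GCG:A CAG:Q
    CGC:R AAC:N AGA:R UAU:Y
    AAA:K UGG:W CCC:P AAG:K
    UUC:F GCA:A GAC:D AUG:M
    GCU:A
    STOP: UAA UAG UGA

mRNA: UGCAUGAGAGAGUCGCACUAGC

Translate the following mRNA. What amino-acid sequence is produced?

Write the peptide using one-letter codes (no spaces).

Answer: MRESH

Derivation:
start AUG at pos 3
pos 3: AUG -> M; peptide=M
pos 6: AGA -> R; peptide=MR
pos 9: GAG -> E; peptide=MRE
pos 12: UCG -> S; peptide=MRES
pos 15: CAC -> H; peptide=MRESH
pos 18: UAG -> STOP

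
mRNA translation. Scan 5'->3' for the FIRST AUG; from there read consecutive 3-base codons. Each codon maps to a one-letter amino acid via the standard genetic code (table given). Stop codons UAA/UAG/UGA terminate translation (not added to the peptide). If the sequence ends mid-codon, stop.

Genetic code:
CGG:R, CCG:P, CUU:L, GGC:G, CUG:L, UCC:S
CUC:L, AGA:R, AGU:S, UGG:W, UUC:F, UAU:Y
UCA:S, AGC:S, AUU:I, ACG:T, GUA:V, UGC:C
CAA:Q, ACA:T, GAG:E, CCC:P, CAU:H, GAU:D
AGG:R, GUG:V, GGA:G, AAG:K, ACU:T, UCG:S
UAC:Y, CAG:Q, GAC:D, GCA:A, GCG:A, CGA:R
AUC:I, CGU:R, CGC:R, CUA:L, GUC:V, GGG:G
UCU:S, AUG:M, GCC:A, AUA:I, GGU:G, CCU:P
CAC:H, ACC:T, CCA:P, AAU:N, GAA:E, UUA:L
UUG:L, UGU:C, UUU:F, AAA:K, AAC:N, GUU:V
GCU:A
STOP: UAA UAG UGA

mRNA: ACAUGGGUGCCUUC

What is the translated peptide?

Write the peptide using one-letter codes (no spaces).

Answer: MGAF

Derivation:
start AUG at pos 2
pos 2: AUG -> M; peptide=M
pos 5: GGU -> G; peptide=MG
pos 8: GCC -> A; peptide=MGA
pos 11: UUC -> F; peptide=MGAF
pos 14: only 0 nt remain (<3), stop (end of mRNA)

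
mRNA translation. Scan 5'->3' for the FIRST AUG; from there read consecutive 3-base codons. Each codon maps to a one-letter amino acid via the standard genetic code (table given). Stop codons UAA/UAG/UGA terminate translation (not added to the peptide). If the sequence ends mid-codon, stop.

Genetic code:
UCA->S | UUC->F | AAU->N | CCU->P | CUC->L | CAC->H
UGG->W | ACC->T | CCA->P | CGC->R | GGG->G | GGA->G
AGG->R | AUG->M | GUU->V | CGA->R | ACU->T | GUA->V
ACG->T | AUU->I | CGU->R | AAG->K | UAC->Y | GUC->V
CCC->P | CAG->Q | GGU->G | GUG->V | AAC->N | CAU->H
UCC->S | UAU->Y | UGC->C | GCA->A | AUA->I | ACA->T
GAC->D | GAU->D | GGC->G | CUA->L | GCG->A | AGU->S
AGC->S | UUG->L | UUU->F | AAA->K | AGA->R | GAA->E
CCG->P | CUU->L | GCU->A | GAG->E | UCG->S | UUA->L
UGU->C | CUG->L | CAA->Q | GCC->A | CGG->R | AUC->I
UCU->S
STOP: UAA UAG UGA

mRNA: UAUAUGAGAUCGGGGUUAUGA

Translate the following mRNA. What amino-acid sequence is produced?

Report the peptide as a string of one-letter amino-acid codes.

Answer: MRSGL

Derivation:
start AUG at pos 3
pos 3: AUG -> M; peptide=M
pos 6: AGA -> R; peptide=MR
pos 9: UCG -> S; peptide=MRS
pos 12: GGG -> G; peptide=MRSG
pos 15: UUA -> L; peptide=MRSGL
pos 18: UGA -> STOP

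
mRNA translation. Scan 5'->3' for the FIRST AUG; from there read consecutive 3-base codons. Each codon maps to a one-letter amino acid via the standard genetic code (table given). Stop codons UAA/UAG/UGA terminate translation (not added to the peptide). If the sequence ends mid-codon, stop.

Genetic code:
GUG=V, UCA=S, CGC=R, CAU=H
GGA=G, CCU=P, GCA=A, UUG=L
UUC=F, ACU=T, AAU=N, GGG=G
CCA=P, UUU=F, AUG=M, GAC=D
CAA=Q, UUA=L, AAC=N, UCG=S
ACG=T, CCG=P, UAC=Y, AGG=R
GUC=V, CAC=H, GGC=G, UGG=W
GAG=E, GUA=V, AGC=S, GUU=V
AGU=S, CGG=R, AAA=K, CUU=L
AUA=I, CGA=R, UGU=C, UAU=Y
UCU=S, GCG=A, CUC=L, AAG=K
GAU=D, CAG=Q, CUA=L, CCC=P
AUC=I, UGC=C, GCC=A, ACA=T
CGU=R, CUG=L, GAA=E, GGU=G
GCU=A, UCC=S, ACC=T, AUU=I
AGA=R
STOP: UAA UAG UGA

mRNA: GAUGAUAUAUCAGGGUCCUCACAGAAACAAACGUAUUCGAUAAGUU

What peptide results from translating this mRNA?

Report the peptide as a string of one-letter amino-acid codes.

Answer: MIYQGPHRNKRIR

Derivation:
start AUG at pos 1
pos 1: AUG -> M; peptide=M
pos 4: AUA -> I; peptide=MI
pos 7: UAU -> Y; peptide=MIY
pos 10: CAG -> Q; peptide=MIYQ
pos 13: GGU -> G; peptide=MIYQG
pos 16: CCU -> P; peptide=MIYQGP
pos 19: CAC -> H; peptide=MIYQGPH
pos 22: AGA -> R; peptide=MIYQGPHR
pos 25: AAC -> N; peptide=MIYQGPHRN
pos 28: AAA -> K; peptide=MIYQGPHRNK
pos 31: CGU -> R; peptide=MIYQGPHRNKR
pos 34: AUU -> I; peptide=MIYQGPHRNKRI
pos 37: CGA -> R; peptide=MIYQGPHRNKRIR
pos 40: UAA -> STOP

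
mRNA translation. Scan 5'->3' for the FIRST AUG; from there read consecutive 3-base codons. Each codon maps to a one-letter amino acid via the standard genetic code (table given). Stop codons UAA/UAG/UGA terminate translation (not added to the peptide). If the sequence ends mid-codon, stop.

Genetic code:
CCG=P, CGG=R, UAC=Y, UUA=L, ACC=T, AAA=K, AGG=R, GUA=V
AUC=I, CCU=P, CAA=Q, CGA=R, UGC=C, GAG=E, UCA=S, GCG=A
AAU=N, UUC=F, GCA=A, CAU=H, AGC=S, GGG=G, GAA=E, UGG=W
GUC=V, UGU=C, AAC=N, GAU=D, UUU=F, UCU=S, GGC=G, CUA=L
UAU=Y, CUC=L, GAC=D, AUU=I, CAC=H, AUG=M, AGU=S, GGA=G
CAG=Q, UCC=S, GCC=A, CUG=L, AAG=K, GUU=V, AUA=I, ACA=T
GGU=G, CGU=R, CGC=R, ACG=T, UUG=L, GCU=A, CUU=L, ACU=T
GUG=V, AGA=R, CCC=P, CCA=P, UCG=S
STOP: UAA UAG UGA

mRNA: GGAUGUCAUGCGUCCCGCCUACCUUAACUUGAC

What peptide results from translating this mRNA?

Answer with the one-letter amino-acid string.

start AUG at pos 2
pos 2: AUG -> M; peptide=M
pos 5: UCA -> S; peptide=MS
pos 8: UGC -> C; peptide=MSC
pos 11: GUC -> V; peptide=MSCV
pos 14: CCG -> P; peptide=MSCVP
pos 17: CCU -> P; peptide=MSCVPP
pos 20: ACC -> T; peptide=MSCVPPT
pos 23: UUA -> L; peptide=MSCVPPTL
pos 26: ACU -> T; peptide=MSCVPPTLT
pos 29: UGA -> STOP

Answer: MSCVPPTLT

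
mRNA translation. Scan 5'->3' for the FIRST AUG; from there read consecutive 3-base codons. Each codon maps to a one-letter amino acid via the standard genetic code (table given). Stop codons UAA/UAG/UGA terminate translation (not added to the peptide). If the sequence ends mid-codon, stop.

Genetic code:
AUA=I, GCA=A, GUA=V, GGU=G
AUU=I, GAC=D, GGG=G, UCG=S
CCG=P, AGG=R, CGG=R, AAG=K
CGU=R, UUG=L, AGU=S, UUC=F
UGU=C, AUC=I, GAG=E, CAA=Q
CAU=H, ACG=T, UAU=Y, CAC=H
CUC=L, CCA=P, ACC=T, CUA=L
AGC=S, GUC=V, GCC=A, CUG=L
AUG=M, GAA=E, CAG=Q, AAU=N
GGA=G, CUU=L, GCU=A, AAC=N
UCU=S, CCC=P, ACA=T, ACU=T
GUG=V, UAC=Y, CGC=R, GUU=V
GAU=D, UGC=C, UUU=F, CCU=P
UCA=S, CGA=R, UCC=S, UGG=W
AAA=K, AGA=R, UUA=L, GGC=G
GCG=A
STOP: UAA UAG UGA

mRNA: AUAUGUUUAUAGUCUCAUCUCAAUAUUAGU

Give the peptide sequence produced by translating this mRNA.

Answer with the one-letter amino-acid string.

start AUG at pos 2
pos 2: AUG -> M; peptide=M
pos 5: UUU -> F; peptide=MF
pos 8: AUA -> I; peptide=MFI
pos 11: GUC -> V; peptide=MFIV
pos 14: UCA -> S; peptide=MFIVS
pos 17: UCU -> S; peptide=MFIVSS
pos 20: CAA -> Q; peptide=MFIVSSQ
pos 23: UAU -> Y; peptide=MFIVSSQY
pos 26: UAG -> STOP

Answer: MFIVSSQY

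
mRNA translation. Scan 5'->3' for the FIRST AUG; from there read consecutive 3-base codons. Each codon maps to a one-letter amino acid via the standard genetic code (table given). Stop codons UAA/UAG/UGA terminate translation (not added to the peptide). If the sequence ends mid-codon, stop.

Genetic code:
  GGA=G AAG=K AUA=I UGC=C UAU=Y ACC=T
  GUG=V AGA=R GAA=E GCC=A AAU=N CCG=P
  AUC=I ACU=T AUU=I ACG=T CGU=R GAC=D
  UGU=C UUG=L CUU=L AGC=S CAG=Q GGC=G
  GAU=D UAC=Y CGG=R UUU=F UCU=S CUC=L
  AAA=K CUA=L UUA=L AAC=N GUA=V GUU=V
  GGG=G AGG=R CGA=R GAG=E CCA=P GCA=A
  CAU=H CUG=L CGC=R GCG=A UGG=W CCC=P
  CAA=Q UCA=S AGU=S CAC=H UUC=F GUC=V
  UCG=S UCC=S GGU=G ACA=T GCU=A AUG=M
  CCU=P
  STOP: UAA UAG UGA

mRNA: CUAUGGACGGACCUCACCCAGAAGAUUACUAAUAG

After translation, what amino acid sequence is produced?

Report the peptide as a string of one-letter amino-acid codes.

Answer: MDGPHPEDY

Derivation:
start AUG at pos 2
pos 2: AUG -> M; peptide=M
pos 5: GAC -> D; peptide=MD
pos 8: GGA -> G; peptide=MDG
pos 11: CCU -> P; peptide=MDGP
pos 14: CAC -> H; peptide=MDGPH
pos 17: CCA -> P; peptide=MDGPHP
pos 20: GAA -> E; peptide=MDGPHPE
pos 23: GAU -> D; peptide=MDGPHPED
pos 26: UAC -> Y; peptide=MDGPHPEDY
pos 29: UAA -> STOP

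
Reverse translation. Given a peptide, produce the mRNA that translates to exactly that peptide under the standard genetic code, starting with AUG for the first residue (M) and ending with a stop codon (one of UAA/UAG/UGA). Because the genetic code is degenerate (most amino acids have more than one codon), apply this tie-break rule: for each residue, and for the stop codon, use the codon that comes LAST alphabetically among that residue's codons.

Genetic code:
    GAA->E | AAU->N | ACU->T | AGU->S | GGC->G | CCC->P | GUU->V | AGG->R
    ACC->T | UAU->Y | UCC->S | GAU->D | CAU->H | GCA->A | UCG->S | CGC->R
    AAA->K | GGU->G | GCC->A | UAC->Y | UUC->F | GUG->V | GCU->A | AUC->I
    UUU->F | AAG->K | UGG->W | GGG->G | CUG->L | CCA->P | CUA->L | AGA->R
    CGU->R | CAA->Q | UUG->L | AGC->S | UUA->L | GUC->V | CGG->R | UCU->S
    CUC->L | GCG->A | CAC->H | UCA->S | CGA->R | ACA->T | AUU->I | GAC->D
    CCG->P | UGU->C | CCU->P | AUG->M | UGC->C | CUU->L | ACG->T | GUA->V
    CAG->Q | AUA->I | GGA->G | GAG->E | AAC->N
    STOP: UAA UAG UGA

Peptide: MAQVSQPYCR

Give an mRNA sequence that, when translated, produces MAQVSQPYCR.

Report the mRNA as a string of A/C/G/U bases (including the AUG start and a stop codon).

residue 1: M -> AUG (start codon)
residue 2: A codons sorted = GCA,GCC,GCG,GCU -> pick last = GCU
residue 3: Q codons sorted = CAA,CAG -> pick last = CAG
residue 4: V codons sorted = GUA,GUC,GUG,GUU -> pick last = GUU
residue 5: S codons sorted = AGC,AGU,UCA,UCC,UCG,UCU -> pick last = UCU
residue 6: Q codons sorted = CAA,CAG -> pick last = CAG
residue 7: P codons sorted = CCA,CCC,CCG,CCU -> pick last = CCU
residue 8: Y codons sorted = UAC,UAU -> pick last = UAU
residue 9: C codons sorted = UGC,UGU -> pick last = UGU
residue 10: R codons sorted = AGA,AGG,CGA,CGC,CGG,CGU -> pick last = CGU
terminator: stop codons sorted = UAA,UAG,UGA -> pick last = UGA

Answer: mRNA: AUGGCUCAGGUUUCUCAGCCUUAUUGUCGUUGA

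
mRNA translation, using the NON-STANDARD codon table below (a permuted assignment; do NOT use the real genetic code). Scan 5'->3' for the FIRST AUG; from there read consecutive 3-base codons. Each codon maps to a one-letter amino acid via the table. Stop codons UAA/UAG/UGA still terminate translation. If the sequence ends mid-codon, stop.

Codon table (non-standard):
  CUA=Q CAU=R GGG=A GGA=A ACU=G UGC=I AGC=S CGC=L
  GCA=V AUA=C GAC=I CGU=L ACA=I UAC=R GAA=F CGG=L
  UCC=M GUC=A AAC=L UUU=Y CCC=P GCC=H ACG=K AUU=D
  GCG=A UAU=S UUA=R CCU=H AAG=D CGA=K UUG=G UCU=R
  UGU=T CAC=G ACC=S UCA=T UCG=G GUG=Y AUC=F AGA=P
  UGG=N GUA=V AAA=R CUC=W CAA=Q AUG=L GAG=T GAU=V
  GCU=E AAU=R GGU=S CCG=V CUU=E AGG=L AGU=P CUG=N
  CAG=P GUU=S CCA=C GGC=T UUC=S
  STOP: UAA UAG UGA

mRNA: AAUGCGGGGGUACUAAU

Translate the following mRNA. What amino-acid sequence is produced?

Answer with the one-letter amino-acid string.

start AUG at pos 1
pos 1: AUG -> L; peptide=L
pos 4: CGG -> L; peptide=LL
pos 7: GGG -> A; peptide=LLA
pos 10: UAC -> R; peptide=LLAR
pos 13: UAA -> STOP

Answer: LLAR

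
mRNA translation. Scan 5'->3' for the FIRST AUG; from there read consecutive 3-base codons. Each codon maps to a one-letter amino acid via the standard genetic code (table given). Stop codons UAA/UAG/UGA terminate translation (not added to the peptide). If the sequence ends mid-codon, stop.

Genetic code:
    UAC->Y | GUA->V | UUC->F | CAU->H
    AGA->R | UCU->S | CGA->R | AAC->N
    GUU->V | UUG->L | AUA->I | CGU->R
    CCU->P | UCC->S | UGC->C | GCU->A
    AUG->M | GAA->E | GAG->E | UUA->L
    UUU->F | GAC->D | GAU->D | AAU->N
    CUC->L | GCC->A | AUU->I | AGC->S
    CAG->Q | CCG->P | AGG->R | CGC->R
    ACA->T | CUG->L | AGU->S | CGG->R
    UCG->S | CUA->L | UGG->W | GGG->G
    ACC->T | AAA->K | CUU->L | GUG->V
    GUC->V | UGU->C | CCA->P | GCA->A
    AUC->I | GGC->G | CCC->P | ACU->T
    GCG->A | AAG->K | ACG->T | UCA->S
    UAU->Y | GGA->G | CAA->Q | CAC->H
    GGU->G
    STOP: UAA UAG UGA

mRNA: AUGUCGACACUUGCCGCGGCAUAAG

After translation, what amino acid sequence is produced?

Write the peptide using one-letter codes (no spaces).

start AUG at pos 0
pos 0: AUG -> M; peptide=M
pos 3: UCG -> S; peptide=MS
pos 6: ACA -> T; peptide=MST
pos 9: CUU -> L; peptide=MSTL
pos 12: GCC -> A; peptide=MSTLA
pos 15: GCG -> A; peptide=MSTLAA
pos 18: GCA -> A; peptide=MSTLAAA
pos 21: UAA -> STOP

Answer: MSTLAAA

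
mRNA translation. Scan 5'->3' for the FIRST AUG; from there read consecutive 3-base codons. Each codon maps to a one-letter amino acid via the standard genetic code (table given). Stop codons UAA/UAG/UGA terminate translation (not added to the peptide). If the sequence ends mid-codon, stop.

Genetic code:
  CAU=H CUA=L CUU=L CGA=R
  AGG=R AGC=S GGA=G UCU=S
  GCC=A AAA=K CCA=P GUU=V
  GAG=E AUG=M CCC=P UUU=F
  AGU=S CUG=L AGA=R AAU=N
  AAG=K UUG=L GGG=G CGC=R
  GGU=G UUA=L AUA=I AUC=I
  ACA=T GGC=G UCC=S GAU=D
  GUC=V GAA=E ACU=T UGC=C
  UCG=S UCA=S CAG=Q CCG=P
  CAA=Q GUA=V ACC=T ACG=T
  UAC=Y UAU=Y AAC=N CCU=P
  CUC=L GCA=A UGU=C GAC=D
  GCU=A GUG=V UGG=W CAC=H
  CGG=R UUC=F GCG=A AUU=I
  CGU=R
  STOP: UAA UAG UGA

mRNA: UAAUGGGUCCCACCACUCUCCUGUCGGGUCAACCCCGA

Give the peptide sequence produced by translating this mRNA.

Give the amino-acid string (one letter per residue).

Answer: MGPTTLLSGQPR

Derivation:
start AUG at pos 2
pos 2: AUG -> M; peptide=M
pos 5: GGU -> G; peptide=MG
pos 8: CCC -> P; peptide=MGP
pos 11: ACC -> T; peptide=MGPT
pos 14: ACU -> T; peptide=MGPTT
pos 17: CUC -> L; peptide=MGPTTL
pos 20: CUG -> L; peptide=MGPTTLL
pos 23: UCG -> S; peptide=MGPTTLLS
pos 26: GGU -> G; peptide=MGPTTLLSG
pos 29: CAA -> Q; peptide=MGPTTLLSGQ
pos 32: CCC -> P; peptide=MGPTTLLSGQP
pos 35: CGA -> R; peptide=MGPTTLLSGQPR
pos 38: only 0 nt remain (<3), stop (end of mRNA)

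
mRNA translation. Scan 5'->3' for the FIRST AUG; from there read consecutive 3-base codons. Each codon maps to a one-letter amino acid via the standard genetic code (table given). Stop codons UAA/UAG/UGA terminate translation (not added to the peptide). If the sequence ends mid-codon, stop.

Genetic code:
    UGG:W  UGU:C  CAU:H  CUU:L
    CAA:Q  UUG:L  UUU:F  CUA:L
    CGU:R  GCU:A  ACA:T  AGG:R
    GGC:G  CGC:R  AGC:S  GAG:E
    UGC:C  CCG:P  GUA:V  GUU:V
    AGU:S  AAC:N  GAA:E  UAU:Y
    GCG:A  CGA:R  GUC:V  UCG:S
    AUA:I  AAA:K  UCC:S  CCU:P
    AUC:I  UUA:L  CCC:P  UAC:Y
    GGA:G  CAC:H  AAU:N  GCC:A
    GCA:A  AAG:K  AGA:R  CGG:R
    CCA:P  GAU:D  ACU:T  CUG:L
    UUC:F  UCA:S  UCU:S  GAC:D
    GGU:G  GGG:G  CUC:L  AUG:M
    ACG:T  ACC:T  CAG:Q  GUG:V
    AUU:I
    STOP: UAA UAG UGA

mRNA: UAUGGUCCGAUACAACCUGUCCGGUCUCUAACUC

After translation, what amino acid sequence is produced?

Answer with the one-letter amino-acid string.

start AUG at pos 1
pos 1: AUG -> M; peptide=M
pos 4: GUC -> V; peptide=MV
pos 7: CGA -> R; peptide=MVR
pos 10: UAC -> Y; peptide=MVRY
pos 13: AAC -> N; peptide=MVRYN
pos 16: CUG -> L; peptide=MVRYNL
pos 19: UCC -> S; peptide=MVRYNLS
pos 22: GGU -> G; peptide=MVRYNLSG
pos 25: CUC -> L; peptide=MVRYNLSGL
pos 28: UAA -> STOP

Answer: MVRYNLSGL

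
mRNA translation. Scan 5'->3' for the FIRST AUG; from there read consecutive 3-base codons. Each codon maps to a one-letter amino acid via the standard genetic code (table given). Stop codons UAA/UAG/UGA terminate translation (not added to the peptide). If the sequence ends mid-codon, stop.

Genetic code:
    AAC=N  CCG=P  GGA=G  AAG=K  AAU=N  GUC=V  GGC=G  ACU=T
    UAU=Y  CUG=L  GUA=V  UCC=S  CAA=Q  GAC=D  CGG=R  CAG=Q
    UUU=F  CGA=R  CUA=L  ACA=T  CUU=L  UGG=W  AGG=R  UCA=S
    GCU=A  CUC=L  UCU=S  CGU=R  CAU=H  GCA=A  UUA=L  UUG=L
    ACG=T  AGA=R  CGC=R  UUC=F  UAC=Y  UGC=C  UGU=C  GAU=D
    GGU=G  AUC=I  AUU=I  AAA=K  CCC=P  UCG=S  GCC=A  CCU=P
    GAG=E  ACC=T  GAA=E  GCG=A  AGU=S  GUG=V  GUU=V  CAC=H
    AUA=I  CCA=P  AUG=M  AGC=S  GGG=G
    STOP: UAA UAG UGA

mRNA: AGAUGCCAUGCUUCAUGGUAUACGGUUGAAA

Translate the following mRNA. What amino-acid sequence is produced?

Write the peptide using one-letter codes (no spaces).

Answer: MPCFMVYG

Derivation:
start AUG at pos 2
pos 2: AUG -> M; peptide=M
pos 5: CCA -> P; peptide=MP
pos 8: UGC -> C; peptide=MPC
pos 11: UUC -> F; peptide=MPCF
pos 14: AUG -> M; peptide=MPCFM
pos 17: GUA -> V; peptide=MPCFMV
pos 20: UAC -> Y; peptide=MPCFMVY
pos 23: GGU -> G; peptide=MPCFMVYG
pos 26: UGA -> STOP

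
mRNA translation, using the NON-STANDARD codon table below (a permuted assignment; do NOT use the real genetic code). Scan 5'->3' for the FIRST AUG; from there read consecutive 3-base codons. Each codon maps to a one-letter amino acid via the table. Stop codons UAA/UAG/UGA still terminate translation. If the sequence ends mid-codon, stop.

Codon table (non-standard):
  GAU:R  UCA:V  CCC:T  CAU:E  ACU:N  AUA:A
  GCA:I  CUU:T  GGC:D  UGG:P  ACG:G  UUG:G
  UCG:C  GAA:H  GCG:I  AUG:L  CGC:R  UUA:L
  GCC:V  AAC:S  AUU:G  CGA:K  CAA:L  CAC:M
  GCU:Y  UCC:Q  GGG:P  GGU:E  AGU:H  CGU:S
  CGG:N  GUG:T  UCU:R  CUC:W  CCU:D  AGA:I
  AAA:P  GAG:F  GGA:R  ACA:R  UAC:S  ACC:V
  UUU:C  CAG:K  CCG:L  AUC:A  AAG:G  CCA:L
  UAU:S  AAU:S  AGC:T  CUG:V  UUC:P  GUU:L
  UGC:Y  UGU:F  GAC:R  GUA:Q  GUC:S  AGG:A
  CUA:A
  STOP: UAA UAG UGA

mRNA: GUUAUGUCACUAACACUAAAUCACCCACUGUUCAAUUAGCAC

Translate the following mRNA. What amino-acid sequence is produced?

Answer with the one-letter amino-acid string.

start AUG at pos 3
pos 3: AUG -> L; peptide=L
pos 6: UCA -> V; peptide=LV
pos 9: CUA -> A; peptide=LVA
pos 12: ACA -> R; peptide=LVAR
pos 15: CUA -> A; peptide=LVARA
pos 18: AAU -> S; peptide=LVARAS
pos 21: CAC -> M; peptide=LVARASM
pos 24: CCA -> L; peptide=LVARASML
pos 27: CUG -> V; peptide=LVARASMLV
pos 30: UUC -> P; peptide=LVARASMLVP
pos 33: AAU -> S; peptide=LVARASMLVPS
pos 36: UAG -> STOP

Answer: LVARASMLVPS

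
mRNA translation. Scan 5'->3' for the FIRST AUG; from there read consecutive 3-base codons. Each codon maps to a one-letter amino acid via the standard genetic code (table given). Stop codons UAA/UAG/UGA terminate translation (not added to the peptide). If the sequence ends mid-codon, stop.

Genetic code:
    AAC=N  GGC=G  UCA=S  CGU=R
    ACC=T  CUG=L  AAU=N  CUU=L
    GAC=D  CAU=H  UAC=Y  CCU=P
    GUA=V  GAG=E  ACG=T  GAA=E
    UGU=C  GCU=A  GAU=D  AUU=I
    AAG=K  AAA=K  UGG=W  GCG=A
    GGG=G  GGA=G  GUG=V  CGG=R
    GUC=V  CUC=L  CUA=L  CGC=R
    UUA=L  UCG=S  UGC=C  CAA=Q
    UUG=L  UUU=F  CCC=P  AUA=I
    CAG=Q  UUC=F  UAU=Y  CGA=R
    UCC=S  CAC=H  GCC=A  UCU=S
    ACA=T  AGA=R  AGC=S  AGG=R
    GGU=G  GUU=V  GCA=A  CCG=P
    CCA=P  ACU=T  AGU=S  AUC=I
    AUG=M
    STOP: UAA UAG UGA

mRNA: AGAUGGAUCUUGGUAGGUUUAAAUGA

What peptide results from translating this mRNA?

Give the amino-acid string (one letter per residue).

start AUG at pos 2
pos 2: AUG -> M; peptide=M
pos 5: GAU -> D; peptide=MD
pos 8: CUU -> L; peptide=MDL
pos 11: GGU -> G; peptide=MDLG
pos 14: AGG -> R; peptide=MDLGR
pos 17: UUU -> F; peptide=MDLGRF
pos 20: AAA -> K; peptide=MDLGRFK
pos 23: UGA -> STOP

Answer: MDLGRFK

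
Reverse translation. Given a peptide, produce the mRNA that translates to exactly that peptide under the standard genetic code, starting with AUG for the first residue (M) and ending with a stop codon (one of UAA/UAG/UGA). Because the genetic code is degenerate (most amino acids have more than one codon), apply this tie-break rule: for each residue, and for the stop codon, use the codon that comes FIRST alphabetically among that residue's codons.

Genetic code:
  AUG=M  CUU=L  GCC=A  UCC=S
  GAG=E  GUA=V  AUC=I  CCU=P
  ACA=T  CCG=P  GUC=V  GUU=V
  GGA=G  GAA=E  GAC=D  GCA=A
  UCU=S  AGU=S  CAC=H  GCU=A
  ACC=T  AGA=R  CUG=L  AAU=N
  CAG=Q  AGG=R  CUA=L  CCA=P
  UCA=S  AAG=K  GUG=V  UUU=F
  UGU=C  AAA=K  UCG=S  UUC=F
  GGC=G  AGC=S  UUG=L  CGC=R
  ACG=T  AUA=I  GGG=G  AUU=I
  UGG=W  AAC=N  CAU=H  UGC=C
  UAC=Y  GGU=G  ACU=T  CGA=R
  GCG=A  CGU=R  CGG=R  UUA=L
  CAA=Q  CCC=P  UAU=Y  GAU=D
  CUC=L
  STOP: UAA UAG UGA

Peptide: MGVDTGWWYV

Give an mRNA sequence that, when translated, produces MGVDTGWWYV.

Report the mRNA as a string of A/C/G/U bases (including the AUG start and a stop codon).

residue 1: M -> AUG (start codon)
residue 2: G codons sorted = GGA,GGC,GGG,GGU -> pick first = GGA
residue 3: V codons sorted = GUA,GUC,GUG,GUU -> pick first = GUA
residue 4: D codons sorted = GAC,GAU -> pick first = GAC
residue 5: T codons sorted = ACA,ACC,ACG,ACU -> pick first = ACA
residue 6: G codons sorted = GGA,GGC,GGG,GGU -> pick first = GGA
residue 7: W -> UGG (only codon)
residue 8: W -> UGG (only codon)
residue 9: Y codons sorted = UAC,UAU -> pick first = UAC
residue 10: V codons sorted = GUA,GUC,GUG,GUU -> pick first = GUA
terminator: stop codons sorted = UAA,UAG,UGA -> pick first = UAA

Answer: mRNA: AUGGGAGUAGACACAGGAUGGUGGUACGUAUAA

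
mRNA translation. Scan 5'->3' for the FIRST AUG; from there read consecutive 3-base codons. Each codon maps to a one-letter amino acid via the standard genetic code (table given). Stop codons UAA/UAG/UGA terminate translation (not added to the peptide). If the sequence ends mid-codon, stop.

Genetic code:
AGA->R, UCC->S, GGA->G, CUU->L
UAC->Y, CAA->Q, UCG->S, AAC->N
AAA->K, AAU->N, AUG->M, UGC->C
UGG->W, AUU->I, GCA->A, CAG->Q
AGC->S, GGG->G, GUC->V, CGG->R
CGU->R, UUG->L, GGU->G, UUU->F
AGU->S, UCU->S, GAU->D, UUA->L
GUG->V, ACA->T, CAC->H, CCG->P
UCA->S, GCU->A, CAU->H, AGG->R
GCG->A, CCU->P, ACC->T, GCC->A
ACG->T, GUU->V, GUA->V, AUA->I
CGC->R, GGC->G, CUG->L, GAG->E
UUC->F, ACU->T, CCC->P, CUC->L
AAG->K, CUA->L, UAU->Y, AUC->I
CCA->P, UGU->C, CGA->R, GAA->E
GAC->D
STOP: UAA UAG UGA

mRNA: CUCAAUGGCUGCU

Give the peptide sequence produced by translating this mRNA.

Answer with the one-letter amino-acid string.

start AUG at pos 4
pos 4: AUG -> M; peptide=M
pos 7: GCU -> A; peptide=MA
pos 10: GCU -> A; peptide=MAA
pos 13: only 0 nt remain (<3), stop (end of mRNA)

Answer: MAA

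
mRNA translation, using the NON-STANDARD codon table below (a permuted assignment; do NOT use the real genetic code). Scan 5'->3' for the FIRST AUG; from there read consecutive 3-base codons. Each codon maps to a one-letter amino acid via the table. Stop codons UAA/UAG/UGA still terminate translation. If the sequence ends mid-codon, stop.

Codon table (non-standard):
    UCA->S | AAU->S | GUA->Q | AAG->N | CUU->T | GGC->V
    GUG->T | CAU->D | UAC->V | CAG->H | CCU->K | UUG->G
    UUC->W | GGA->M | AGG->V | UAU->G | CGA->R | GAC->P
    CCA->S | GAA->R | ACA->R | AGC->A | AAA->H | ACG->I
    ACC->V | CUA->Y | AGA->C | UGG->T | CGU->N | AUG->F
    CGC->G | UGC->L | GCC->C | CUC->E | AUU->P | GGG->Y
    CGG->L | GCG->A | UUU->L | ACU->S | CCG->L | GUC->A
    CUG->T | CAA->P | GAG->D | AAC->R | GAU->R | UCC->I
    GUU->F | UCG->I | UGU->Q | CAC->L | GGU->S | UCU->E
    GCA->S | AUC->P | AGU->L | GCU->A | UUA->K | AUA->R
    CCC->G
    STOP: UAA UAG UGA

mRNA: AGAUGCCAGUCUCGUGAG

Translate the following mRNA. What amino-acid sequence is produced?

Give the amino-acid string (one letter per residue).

start AUG at pos 2
pos 2: AUG -> F; peptide=F
pos 5: CCA -> S; peptide=FS
pos 8: GUC -> A; peptide=FSA
pos 11: UCG -> I; peptide=FSAI
pos 14: UGA -> STOP

Answer: FSAI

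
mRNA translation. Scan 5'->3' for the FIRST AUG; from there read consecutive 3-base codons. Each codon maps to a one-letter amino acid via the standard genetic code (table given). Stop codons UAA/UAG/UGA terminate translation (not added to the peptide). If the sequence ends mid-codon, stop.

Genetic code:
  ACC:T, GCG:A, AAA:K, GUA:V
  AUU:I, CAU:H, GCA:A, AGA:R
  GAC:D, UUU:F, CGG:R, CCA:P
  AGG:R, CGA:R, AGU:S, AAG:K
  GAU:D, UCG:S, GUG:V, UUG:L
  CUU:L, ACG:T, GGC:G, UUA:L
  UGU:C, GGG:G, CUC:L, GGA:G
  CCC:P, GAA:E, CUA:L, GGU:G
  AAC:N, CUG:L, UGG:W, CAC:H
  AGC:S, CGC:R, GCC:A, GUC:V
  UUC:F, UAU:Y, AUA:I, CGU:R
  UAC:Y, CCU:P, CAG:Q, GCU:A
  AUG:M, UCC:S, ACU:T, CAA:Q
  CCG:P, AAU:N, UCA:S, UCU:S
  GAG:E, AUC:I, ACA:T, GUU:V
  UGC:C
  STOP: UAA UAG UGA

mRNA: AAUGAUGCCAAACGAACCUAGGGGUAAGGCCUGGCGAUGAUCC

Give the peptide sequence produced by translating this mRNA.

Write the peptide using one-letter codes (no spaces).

start AUG at pos 1
pos 1: AUG -> M; peptide=M
pos 4: AUG -> M; peptide=MM
pos 7: CCA -> P; peptide=MMP
pos 10: AAC -> N; peptide=MMPN
pos 13: GAA -> E; peptide=MMPNE
pos 16: CCU -> P; peptide=MMPNEP
pos 19: AGG -> R; peptide=MMPNEPR
pos 22: GGU -> G; peptide=MMPNEPRG
pos 25: AAG -> K; peptide=MMPNEPRGK
pos 28: GCC -> A; peptide=MMPNEPRGKA
pos 31: UGG -> W; peptide=MMPNEPRGKAW
pos 34: CGA -> R; peptide=MMPNEPRGKAWR
pos 37: UGA -> STOP

Answer: MMPNEPRGKAWR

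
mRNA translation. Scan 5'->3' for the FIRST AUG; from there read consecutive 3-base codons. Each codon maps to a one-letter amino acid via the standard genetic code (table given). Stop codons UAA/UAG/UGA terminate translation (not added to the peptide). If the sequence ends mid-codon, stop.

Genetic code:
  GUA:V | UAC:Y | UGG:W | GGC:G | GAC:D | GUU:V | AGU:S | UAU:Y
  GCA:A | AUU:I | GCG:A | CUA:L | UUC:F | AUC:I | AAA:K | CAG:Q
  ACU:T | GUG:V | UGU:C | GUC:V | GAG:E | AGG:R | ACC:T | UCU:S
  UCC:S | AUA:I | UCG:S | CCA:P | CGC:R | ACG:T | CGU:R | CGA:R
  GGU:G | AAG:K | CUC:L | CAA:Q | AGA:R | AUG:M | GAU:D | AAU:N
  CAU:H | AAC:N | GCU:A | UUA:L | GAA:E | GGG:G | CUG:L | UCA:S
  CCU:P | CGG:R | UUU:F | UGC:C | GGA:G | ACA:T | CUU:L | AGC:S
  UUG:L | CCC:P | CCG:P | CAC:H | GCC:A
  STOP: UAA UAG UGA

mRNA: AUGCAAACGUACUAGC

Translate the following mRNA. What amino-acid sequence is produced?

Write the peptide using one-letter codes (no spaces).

start AUG at pos 0
pos 0: AUG -> M; peptide=M
pos 3: CAA -> Q; peptide=MQ
pos 6: ACG -> T; peptide=MQT
pos 9: UAC -> Y; peptide=MQTY
pos 12: UAG -> STOP

Answer: MQTY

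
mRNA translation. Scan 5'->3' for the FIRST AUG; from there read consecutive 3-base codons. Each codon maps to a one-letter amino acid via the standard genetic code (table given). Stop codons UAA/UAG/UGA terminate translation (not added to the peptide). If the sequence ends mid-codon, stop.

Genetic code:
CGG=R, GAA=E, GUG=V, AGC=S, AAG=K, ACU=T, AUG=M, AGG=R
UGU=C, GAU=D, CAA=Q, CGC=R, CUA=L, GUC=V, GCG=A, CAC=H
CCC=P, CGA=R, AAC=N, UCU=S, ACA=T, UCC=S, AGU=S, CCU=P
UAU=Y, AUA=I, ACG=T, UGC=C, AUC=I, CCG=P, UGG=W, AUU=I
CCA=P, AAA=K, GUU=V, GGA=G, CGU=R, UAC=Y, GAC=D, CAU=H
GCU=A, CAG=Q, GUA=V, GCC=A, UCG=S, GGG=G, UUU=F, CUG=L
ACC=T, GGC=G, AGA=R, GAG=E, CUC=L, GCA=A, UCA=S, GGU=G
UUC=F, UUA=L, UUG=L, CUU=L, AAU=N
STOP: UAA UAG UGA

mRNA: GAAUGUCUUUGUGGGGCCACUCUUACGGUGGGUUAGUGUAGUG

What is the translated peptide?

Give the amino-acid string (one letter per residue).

start AUG at pos 2
pos 2: AUG -> M; peptide=M
pos 5: UCU -> S; peptide=MS
pos 8: UUG -> L; peptide=MSL
pos 11: UGG -> W; peptide=MSLW
pos 14: GGC -> G; peptide=MSLWG
pos 17: CAC -> H; peptide=MSLWGH
pos 20: UCU -> S; peptide=MSLWGHS
pos 23: UAC -> Y; peptide=MSLWGHSY
pos 26: GGU -> G; peptide=MSLWGHSYG
pos 29: GGG -> G; peptide=MSLWGHSYGG
pos 32: UUA -> L; peptide=MSLWGHSYGGL
pos 35: GUG -> V; peptide=MSLWGHSYGGLV
pos 38: UAG -> STOP

Answer: MSLWGHSYGGLV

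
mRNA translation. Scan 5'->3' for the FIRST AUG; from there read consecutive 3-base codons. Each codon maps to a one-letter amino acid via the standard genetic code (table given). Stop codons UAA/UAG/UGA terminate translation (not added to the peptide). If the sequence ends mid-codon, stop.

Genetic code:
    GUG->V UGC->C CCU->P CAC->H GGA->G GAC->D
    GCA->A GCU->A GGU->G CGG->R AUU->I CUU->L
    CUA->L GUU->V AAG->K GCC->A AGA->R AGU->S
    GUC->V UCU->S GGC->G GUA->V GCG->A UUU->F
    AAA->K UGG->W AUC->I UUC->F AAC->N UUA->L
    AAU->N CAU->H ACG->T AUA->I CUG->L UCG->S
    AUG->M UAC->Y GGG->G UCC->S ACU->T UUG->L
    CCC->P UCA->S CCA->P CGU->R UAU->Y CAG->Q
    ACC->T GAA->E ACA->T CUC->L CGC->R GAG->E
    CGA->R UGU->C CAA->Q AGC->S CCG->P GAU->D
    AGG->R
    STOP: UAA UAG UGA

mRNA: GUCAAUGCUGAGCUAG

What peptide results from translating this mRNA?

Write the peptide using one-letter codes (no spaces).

start AUG at pos 4
pos 4: AUG -> M; peptide=M
pos 7: CUG -> L; peptide=ML
pos 10: AGC -> S; peptide=MLS
pos 13: UAG -> STOP

Answer: MLS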